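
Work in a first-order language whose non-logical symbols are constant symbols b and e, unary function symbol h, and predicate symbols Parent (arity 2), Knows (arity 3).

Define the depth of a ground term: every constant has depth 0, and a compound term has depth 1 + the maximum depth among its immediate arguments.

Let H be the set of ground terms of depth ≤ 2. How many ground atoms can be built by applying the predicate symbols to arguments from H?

First count ground terms of depth ≤ 2.
Count level by level. With function symbols h/1, the terms of depth ≤ k are the 2 constants together with each function applied to depth-≤(k−1) tuples, so N_k = 2 + N_{k-1}.
N_0 = 2
N_1 = 2 + 2 = 4
N_2 = 2 + 4 = 6
Explicitly: b, e, h(b), h(e), h(h(b)), h(h(e)).
So |H| = 6.
A ground atom is a predicate applied to a tuple of terms from H, so the count is the sum over predicates of |H|^arity:
  Parent: 6^2 = 36;  Knows: 6^3 = 216
Total ground atoms: 36 + 216 = 252.

252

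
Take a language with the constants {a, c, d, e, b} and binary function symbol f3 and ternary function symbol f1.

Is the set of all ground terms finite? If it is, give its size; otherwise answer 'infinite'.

infinite

The signature has at least one function symbol (f3, arity 2) and at least one constant (a).
Iterating f3 gives infinitely many distinct ground terms: a, f3(a, a), f3(f3(a, a), f3(a, a)), ...
So the Herbrand universe is infinite.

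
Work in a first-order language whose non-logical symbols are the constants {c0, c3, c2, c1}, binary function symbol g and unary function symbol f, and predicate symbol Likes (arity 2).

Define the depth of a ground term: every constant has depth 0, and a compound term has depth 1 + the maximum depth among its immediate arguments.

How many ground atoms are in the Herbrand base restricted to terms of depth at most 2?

First count ground terms of depth ≤ 2.
Count level by level. With function symbols g/2, f/1, the terms of depth ≤ k are the 4 constants together with each function applied to depth-≤(k−1) tuples, so N_k = 4 + N_{k-1}^2 + N_{k-1}.
N_0 = 4
N_1 = 4 + 4^2 + 4 = 24
N_2 = 4 + 24^2 + 24 = 604
So |H| = 604.
Each predicate of arity r yields |H|^r ground atoms (one per choice of an r-tuple from H):
  Likes: 604^2 = 364816
Total ground atoms: 364816.

364816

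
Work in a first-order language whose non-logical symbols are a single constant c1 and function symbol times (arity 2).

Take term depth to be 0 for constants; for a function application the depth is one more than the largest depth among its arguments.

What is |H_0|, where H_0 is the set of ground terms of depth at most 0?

If N_k denotes the number of depth-≤k ground terms, the 1 constant gives N_0 = 1, and each function symbol of arity r contributes N_{k-1}^r new terms at level k: N_k = 1 + N_{k-1}^2.
N_0 = 1

1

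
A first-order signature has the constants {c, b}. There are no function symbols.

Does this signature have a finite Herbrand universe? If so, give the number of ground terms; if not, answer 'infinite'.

There are no function symbols, so every ground term is one of the 2 constants.
The Herbrand universe is {c, b}, which is finite with 2 elements.

2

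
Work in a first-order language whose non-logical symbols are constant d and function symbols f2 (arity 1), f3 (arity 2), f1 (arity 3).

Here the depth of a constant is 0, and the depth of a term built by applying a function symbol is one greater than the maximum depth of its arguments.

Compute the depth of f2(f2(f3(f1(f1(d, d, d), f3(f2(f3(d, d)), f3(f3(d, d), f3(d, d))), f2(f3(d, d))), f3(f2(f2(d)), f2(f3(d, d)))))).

depth(f1(d, d, d)) = 1 + max(0, 0, 0) = 1
depth(f3(d, d)) = 1 + max(0, 0) = 1
depth(f2(f3(d, d))) = 1 + depth(f3(d, d)) = 1 + 1 = 2
depth(f3(f3(d, d), f3(d, d))) = 1 + max(1, 1) = 2
depth(f3(f2(f3(d, d)), f3(f3(d, d), f3(d, d)))) = 1 + max(2, 2) = 3
depth(f1(f1(d, d, d), f3(f2(f3(d, d)), f3(f3(d, d), f3(d, d))), f2(f3(d, d)))) = 1 + max(1, 3, 2) = 4
depth(f2(d)) = 1 + depth(d) = 1 + 0 = 1
depth(f2(f2(d))) = 1 + depth(f2(d)) = 1 + 1 = 2
depth(f3(f2(f2(d)), f2(f3(d, d)))) = 1 + max(2, 2) = 3
depth(f3(f1(f1(d, d, d), f3(f2(f3(d, d)), f3(f3(d, d), f3(d, d))), f2(f3(d, d))), f3(f2(f2(d)), f2(f3(d, d))))) = 1 + max(4, 3) = 5
depth(f2(f3(f1(f1(d, d, d), f3(f2(f3(d, d)), f3(f3(d, d), f3(d, d))), f2(f3(d, d))), f3(f2(f2(d)), f2(f3(d, d)))))) = 1 + depth(f3(f1(f1(d, d, d), f3(f2(f3(d, d)), f3(f3(d, d), f3(d, d))), f2(f3(d, d))), f3(f2(f2(d)), f2(f3(d, d))))) = 1 + 5 = 6
depth(f2(f2(f3(f1(f1(d, d, d), f3(f2(f3(d, d)), f3(f3(d, d), f3(d, d))), f2(f3(d, d))), f3(f2(f2(d)), f2(f3(d, d))))))) = 1 + depth(f2(f3(f1(f1(d, d, d), f3(f2(f3(d, d)), f3(f3(d, d), f3(d, d))), f2(f3(d, d))), f3(f2(f2(d)), f2(f3(d, d)))))) = 1 + 6 = 7

7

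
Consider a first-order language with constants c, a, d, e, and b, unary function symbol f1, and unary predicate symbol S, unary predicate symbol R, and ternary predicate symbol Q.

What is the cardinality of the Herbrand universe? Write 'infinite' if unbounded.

infinite

The signature has at least one function symbol (f1, arity 1) and at least one constant (c).
Iterating f1 gives infinitely many distinct ground terms: c, f1(c), f1(f1(c)), ...
So the Herbrand universe is infinite.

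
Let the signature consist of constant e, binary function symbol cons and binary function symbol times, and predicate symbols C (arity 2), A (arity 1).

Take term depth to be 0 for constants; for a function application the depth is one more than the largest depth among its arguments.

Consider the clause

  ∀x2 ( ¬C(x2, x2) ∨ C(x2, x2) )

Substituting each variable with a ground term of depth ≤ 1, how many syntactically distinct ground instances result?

3

Ground terms of depth ≤ 1:
  Count level by level. With function symbols cons/2, times/2, the terms of depth ≤ k are the 1 constant together with each function applied to depth-≤(k−1) tuples, so N_k = 1 + N_{k-1}^2 + N_{k-1}^2.
  N_0 = 1
  N_1 = 1 + 1^2 + 1^2 = 3
  Explicitly: e, cons(e, e), times(e, e).
So there are 3 ground terms available for substitution.
The clause has 1 distinct variable (x2), which appears in the body. In the free term algebra distinct substitutions yield syntactically distinct ground instances.
Number of ground instances = 3.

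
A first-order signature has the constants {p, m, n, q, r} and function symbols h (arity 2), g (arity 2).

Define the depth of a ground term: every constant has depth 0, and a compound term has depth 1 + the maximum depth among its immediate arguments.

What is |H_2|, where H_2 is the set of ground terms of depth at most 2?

6055

If N_k denotes the number of depth-≤k ground terms, the 5 constants give N_0 = 5, and each function symbol of arity r contributes N_{k-1}^r new terms at level k: N_k = 5 + N_{k-1}^2 + N_{k-1}^2.
N_0 = 5
N_1 = 5 + 5^2 + 5^2 = 55
N_2 = 5 + 55^2 + 55^2 = 6055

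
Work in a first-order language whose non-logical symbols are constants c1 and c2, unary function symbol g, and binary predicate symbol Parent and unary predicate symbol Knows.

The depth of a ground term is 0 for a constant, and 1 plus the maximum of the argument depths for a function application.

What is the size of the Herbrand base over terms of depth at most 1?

20

First count ground terms of depth ≤ 1.
Let N_k count ground terms of depth at most k. Each non-constant term of depth ≤ k is some function symbol applied to depth-≤(k−1) arguments, giving N_k = 2 + N_{k-1}.
N_0 = 2
N_1 = 2 + 2 = 4
So |H| = 4.
A ground atom is a predicate applied to a tuple of terms from H, so the count is the sum over predicates of |H|^arity:
  Parent: 4^2 = 16;  Knows: 4
Total ground atoms: 16 + 4 = 20.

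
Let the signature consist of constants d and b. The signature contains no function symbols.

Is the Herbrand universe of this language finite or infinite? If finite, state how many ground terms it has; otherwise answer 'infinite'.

There are no function symbols, so every ground term is one of the 2 constants.
The Herbrand universe is {d, b}, which is finite with 2 elements.

2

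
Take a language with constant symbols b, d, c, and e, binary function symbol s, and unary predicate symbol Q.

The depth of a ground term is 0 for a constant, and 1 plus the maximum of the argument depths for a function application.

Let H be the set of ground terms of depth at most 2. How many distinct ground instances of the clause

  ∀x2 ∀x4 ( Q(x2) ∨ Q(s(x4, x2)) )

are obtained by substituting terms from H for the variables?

163216

Ground terms of depth ≤ 2:
  Let N_k count ground terms of depth at most k. Each non-constant term of depth ≤ k is some function symbol applied to depth-≤(k−1) arguments, giving N_k = 4 + N_{k-1}^2.
  N_0 = 4
  N_1 = 4 + 4^2 = 20
  N_2 = 4 + 20^2 = 404
So there are 404 ground terms available for substitution.
The clause has 2 distinct variables (x2, x4), each appearing in the body. In the free term algebra distinct substitutions yield syntactically distinct ground instances.
Number of ground instances = 404^2 = 163216.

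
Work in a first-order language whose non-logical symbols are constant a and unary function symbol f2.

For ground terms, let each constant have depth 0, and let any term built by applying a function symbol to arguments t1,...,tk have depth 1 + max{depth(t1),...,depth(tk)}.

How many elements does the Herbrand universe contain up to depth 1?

Let N_k count ground terms of depth at most k. Each non-constant term of depth ≤ k is some function symbol applied to depth-≤(k−1) arguments, giving N_k = 1 + N_{k-1}.
N_0 = 1
N_1 = 1 + 1 = 2
Explicitly: a, f2(a).

2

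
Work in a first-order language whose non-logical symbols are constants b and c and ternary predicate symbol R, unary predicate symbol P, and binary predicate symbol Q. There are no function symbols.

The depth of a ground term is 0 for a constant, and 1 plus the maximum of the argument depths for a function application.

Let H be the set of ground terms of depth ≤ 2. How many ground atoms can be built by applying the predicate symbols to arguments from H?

First count ground terms of depth ≤ 2.
With no function symbols every ground term is a constant, so there are exactly 2 ground terms at every depth bound.
N_0 = 2
N_1 = 2
N_2 = 2
Explicitly: b, c.
So |H| = 2.
Each predicate of arity r yields |H|^r ground atoms (one per choice of an r-tuple from H):
  R: 2^3 = 8;  P: 2;  Q: 2^2 = 4
Total ground atoms: 8 + 2 + 4 = 14.

14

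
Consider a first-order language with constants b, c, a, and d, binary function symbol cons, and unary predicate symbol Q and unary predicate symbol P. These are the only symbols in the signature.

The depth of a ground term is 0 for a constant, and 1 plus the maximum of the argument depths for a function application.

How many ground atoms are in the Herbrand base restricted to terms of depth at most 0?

First count ground terms of depth ≤ 0.
If N_k denotes the number of depth-≤k ground terms, the 4 constants give N_0 = 4, and each function symbol of arity r contributes N_{k-1}^r new terms at level k: N_k = 4 + N_{k-1}^2.
N_0 = 4
Explicitly: b, c, a, d.
So |H| = 4.
Each predicate of arity r yields |H|^r ground atoms (one per choice of an r-tuple from H):
  Q: 4;  P: 4
Total ground atoms: 4 + 4 = 8.

8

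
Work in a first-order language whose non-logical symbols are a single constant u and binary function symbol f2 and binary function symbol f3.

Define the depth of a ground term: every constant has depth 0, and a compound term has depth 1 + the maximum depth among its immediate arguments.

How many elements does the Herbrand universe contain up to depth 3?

If N_k denotes the number of depth-≤k ground terms, the 1 constant gives N_0 = 1, and each function symbol of arity r contributes N_{k-1}^r new terms at level k: N_k = 1 + N_{k-1}^2 + N_{k-1}^2.
N_0 = 1
N_1 = 1 + 1^2 + 1^2 = 3
N_2 = 1 + 3^2 + 3^2 = 19
N_3 = 1 + 19^2 + 19^2 = 723

723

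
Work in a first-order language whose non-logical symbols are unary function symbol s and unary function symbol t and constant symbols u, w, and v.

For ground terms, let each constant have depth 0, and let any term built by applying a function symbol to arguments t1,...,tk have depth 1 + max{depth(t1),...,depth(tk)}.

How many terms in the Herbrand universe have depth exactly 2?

12

If N_k denotes the number of depth-≤k ground terms, the 3 constants give N_0 = 3, and each function symbol of arity r contributes N_{k-1}^r new terms at level k: N_k = 3 + N_{k-1} + N_{k-1}.
N_0 = 3
N_1 = 3 + 3 + 3 = 9
N_2 = 3 + 9 + 9 = 21
Terms of depth exactly 2: N_2 − N_1 = 21 − 9 = 12.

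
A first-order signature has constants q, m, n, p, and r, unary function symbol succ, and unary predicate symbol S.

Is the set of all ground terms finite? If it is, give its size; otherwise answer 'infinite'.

The signature has at least one function symbol (succ, arity 1) and at least one constant (q).
Iterating succ gives infinitely many distinct ground terms: q, succ(q), succ(succ(q)), ...
So the Herbrand universe is infinite.

infinite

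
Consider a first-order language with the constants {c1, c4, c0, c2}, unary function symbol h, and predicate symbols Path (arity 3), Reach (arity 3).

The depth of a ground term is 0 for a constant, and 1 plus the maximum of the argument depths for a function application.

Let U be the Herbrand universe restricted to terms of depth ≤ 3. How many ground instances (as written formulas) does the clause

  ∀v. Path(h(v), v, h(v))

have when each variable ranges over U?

Ground terms of depth ≤ 3:
  Count level by level. With function symbols h/1, the terms of depth ≤ k are the 4 constants together with each function applied to depth-≤(k−1) tuples, so N_k = 4 + N_{k-1}.
  N_0 = 4
  N_1 = 4 + 4 = 8
  N_2 = 4 + 8 = 12
  N_3 = 4 + 12 = 16
So there are 16 ground terms available for substitution.
The body mentions the single quantified variable v; since ground terms form a free algebra, no two substitutions collapse to the same formula.
Number of ground instances = 16.

16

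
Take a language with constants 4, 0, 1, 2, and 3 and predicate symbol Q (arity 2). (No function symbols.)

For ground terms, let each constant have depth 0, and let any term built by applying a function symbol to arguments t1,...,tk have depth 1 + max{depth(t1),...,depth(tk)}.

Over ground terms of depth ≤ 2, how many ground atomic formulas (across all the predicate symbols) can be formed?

25

First count ground terms of depth ≤ 2.
With no function symbols every ground term is a constant, so there are exactly 5 ground terms at every depth bound.
N_0 = 5
N_1 = 5
N_2 = 5
Explicitly: 4, 0, 1, 2, 3.
So |H| = 5.
For each predicate symbol, the number of ground atoms is |H| raised to its arity; summing:
  Q: 5^2 = 25
Total ground atoms: 25.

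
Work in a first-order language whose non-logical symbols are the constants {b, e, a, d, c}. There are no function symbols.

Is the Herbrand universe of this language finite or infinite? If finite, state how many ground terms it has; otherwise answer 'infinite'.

5

There are no function symbols, so every ground term is one of the 5 constants.
The Herbrand universe is {b, e, a, d, c}, which is finite with 5 elements.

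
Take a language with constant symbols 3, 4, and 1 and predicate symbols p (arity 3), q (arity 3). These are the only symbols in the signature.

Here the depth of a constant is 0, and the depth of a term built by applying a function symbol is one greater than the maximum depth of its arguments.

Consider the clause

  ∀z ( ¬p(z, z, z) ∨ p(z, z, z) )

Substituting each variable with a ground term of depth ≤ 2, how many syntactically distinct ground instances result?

3

Ground terms of depth ≤ 2:
  With no function symbols every ground term is a constant, so there are exactly 3 ground terms at every depth bound.
  N_0 = 3
  N_1 = 3
  N_2 = 3
  Explicitly: 3, 4, 1.
So there are 3 ground terms available for substitution.
The body mentions the single quantified variable z; since ground terms form a free algebra, no two substitutions collapse to the same formula.
Number of ground instances = 3.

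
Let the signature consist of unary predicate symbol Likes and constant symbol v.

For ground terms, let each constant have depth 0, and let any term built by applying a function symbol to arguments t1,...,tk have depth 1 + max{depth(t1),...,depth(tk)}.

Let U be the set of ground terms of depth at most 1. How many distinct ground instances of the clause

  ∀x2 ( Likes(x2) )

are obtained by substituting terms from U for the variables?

1

Ground terms of depth ≤ 1:
  With no function symbols every ground term is a constant, so there is exactly 1 ground term at every depth bound.
  N_0 = 1
  N_1 = 1
  Explicitly: v.
So there is exactly 1 ground term available for substitution.
The clause has 1 distinct variable (x2), which appears in the body. In the free term algebra distinct substitutions yield syntactically distinct ground instances.
Number of ground instances = 1.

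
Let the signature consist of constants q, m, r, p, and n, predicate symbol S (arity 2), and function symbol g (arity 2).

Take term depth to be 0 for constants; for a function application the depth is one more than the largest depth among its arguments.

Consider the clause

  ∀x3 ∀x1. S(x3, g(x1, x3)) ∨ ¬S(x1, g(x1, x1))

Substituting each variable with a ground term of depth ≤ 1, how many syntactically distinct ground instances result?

900

Ground terms of depth ≤ 1:
  Let N_k count ground terms of depth at most k. Each non-constant term of depth ≤ k is some function symbol applied to depth-≤(k−1) arguments, giving N_k = 5 + N_{k-1}^2.
  N_0 = 5
  N_1 = 5 + 5^2 = 30
So there are 30 ground terms available for substitution.
The body mentions every one of the 2 quantified variables; since ground terms form a free algebra, no two substitutions collapse to the same formula.
Number of ground instances = 30^2 = 900.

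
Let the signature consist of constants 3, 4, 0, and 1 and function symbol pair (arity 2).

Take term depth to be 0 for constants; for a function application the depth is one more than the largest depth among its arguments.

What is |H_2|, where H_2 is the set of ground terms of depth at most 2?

Let N_k count ground terms of depth at most k. Each non-constant term of depth ≤ k is some function symbol applied to depth-≤(k−1) arguments, giving N_k = 4 + N_{k-1}^2.
N_0 = 4
N_1 = 4 + 4^2 = 20
N_2 = 4 + 20^2 = 404

404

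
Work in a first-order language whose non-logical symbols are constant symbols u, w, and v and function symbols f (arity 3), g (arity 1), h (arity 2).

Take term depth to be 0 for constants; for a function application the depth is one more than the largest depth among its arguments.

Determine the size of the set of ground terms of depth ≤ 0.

If N_k denotes the number of depth-≤k ground terms, the 3 constants give N_0 = 3, and each function symbol of arity r contributes N_{k-1}^r new terms at level k: N_k = 3 + N_{k-1}^3 + N_{k-1} + N_{k-1}^2.
N_0 = 3

3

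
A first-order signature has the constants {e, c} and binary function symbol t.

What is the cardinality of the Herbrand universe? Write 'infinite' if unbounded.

The signature has at least one function symbol (t, arity 2) and at least one constant (e).
Iterating t gives infinitely many distinct ground terms: e, t(e, e), t(t(e, e), t(e, e)), ...
So the Herbrand universe is infinite.

infinite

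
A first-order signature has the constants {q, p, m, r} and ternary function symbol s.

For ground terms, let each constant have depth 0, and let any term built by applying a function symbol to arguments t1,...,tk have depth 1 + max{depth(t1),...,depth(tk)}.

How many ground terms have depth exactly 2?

If N_k denotes the number of depth-≤k ground terms, the 4 constants give N_0 = 4, and each function symbol of arity r contributes N_{k-1}^r new terms at level k: N_k = 4 + N_{k-1}^3.
N_0 = 4
N_1 = 4 + 4^3 = 68
N_2 = 4 + 68^3 = 314436
Terms of depth exactly 2: N_2 − N_1 = 314436 − 68 = 314368.

314368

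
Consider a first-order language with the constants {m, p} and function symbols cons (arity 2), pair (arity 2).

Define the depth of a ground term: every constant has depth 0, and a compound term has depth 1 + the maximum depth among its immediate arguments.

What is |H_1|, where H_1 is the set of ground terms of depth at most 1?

10

If N_k denotes the number of depth-≤k ground terms, the 2 constants give N_0 = 2, and each function symbol of arity r contributes N_{k-1}^r new terms at level k: N_k = 2 + N_{k-1}^2 + N_{k-1}^2.
N_0 = 2
N_1 = 2 + 2^2 + 2^2 = 10
Explicitly: m, p, cons(m, m), cons(m, p), cons(p, m), cons(p, p), pair(m, m), pair(m, p), pair(p, m), pair(p, p).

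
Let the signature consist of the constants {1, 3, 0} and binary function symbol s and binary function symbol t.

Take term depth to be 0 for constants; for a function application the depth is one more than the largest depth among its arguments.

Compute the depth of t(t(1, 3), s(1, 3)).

2

depth(t(1, 3)) = 1 + max(0, 0) = 1
depth(s(1, 3)) = 1 + max(0, 0) = 1
depth(t(t(1, 3), s(1, 3))) = 1 + max(1, 1) = 2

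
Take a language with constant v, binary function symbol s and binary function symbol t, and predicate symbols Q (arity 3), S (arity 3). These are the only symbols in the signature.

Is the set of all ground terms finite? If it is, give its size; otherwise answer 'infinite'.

infinite

The signature has at least one function symbol (s, arity 2) and at least one constant (v).
Iterating s gives infinitely many distinct ground terms: v, s(v, v), s(s(v, v), s(v, v)), ...
So the Herbrand universe is infinite.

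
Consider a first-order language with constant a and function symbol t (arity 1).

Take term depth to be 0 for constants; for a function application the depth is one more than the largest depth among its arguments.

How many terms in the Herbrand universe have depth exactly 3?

Write N_k for the number of ground terms of depth ≤ k. A term of depth ≤ k is either a constant or a function symbol applied to arguments of depth ≤ k−1, so N_k = 1 + N_{k-1}.
N_0 = 1
N_1 = 1 + 1 = 2
N_2 = 1 + 2 = 3
N_3 = 1 + 3 = 4
Terms of depth exactly 3: N_3 − N_2 = 4 − 3 = 1.

1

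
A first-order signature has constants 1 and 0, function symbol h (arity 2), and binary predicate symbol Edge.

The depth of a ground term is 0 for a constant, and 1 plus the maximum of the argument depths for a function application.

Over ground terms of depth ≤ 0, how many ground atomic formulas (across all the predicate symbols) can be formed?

First count ground terms of depth ≤ 0.
Let N_k count ground terms of depth at most k. Each non-constant term of depth ≤ k is some function symbol applied to depth-≤(k−1) arguments, giving N_k = 2 + N_{k-1}^2.
N_0 = 2
Explicitly: 1, 0.
So |H| = 2.
A ground atom is a predicate applied to a tuple of terms from H, so the count is the sum over predicates of |H|^arity:
  Edge: 2^2 = 4
Total ground atoms: 4.

4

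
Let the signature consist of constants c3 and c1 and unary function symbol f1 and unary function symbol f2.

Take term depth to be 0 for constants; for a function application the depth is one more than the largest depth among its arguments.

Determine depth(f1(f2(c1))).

2

depth(f2(c1)) = 1 + depth(c1) = 1 + 0 = 1
depth(f1(f2(c1))) = 1 + depth(f2(c1)) = 1 + 1 = 2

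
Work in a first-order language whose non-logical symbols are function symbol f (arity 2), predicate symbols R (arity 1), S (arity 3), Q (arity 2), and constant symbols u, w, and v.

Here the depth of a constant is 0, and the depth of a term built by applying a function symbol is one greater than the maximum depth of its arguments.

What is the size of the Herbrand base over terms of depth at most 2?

First count ground terms of depth ≤ 2.
If N_k denotes the number of depth-≤k ground terms, the 3 constants give N_0 = 3, and each function symbol of arity r contributes N_{k-1}^r new terms at level k: N_k = 3 + N_{k-1}^2.
N_0 = 3
N_1 = 3 + 3^2 = 12
N_2 = 3 + 12^2 = 147
So |H| = 147.
Ground atoms are formed by filling each argument slot of a predicate with a term from H, so an r-ary predicate gives |H|^r atoms:
  R: 147;  S: 147^3 = 3176523;  Q: 147^2 = 21609
Total ground atoms: 147 + 3176523 + 21609 = 3198279.

3198279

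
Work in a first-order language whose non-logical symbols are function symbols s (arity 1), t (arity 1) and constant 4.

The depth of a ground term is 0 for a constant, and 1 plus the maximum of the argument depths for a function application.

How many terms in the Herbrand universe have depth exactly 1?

2

Let N_k = |{terms of depth ≤ k}|. Then N_0 = 1 and N_k = 1 + N_{k-1} + N_{k-1} for k ≥ 1 (one summand per function symbol, arity giving the exponent).
N_0 = 1
N_1 = 1 + 1 + 1 = 3
Terms of depth exactly 1: N_1 − N_0 = 3 − 1 = 2.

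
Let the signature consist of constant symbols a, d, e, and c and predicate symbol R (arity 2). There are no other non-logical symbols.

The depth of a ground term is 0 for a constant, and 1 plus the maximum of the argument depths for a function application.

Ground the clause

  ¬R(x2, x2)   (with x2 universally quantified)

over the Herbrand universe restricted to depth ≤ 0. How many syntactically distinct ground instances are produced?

4

Ground terms of depth ≤ 0:
  With no function symbols every ground term is a constant, so there are exactly 4 ground terms at every depth bound.
  N_0 = 4
  Explicitly: a, d, e, c.
So there are 4 ground terms available for substitution.
The variable x2 ranges independently over the available ground terms, and distinct assignments produce distinct instances.
Number of ground instances = 4.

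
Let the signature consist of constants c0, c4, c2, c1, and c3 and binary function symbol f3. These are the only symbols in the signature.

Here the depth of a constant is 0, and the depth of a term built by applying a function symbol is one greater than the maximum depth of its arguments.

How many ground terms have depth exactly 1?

Let N_k count ground terms of depth at most k. Each non-constant term of depth ≤ k is some function symbol applied to depth-≤(k−1) arguments, giving N_k = 5 + N_{k-1}^2.
N_0 = 5
N_1 = 5 + 5^2 = 30
Terms of depth exactly 1: N_1 − N_0 = 30 − 5 = 25.

25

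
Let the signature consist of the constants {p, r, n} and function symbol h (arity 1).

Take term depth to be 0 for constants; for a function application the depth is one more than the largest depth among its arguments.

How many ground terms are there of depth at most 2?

9

If N_k denotes the number of depth-≤k ground terms, the 3 constants give N_0 = 3, and each function symbol of arity r contributes N_{k-1}^r new terms at level k: N_k = 3 + N_{k-1}.
N_0 = 3
N_1 = 3 + 3 = 6
N_2 = 3 + 6 = 9
Explicitly: p, r, n, h(p), h(r), h(n), h(h(p)), h(h(r)), h(h(n)).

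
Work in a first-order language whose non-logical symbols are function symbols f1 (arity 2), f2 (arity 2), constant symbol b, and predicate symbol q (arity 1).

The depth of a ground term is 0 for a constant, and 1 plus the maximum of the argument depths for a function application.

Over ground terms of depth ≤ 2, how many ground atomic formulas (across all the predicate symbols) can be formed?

19

First count ground terms of depth ≤ 2.
Count level by level. With function symbols f1/2, f2/2, the terms of depth ≤ k are the 1 constant together with each function applied to depth-≤(k−1) tuples, so N_k = 1 + N_{k-1}^2 + N_{k-1}^2.
N_0 = 1
N_1 = 1 + 1^2 + 1^2 = 3
N_2 = 1 + 3^2 + 3^2 = 19
So |H| = 19.
A ground atom is a predicate applied to a tuple of terms from H, so the count is the sum over predicates of |H|^arity:
  q: 19
Total ground atoms: 19.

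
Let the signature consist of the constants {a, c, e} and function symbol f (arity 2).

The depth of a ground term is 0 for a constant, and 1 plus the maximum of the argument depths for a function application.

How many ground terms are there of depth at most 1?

Let N_k count ground terms of depth at most k. Each non-constant term of depth ≤ k is some function symbol applied to depth-≤(k−1) arguments, giving N_k = 3 + N_{k-1}^2.
N_0 = 3
N_1 = 3 + 3^2 = 12
Explicitly: a, c, e, f(a, a), f(a, c), f(a, e), f(c, a), f(c, c), f(c, e), f(e, a), f(e, c), f(e, e).

12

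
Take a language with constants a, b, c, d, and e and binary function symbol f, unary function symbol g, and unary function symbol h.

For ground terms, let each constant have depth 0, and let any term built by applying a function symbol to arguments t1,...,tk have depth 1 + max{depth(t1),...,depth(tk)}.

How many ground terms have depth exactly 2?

If N_k denotes the number of depth-≤k ground terms, the 5 constants give N_0 = 5, and each function symbol of arity r contributes N_{k-1}^r new terms at level k: N_k = 5 + N_{k-1}^2 + N_{k-1} + N_{k-1}.
N_0 = 5
N_1 = 5 + 5^2 + 5 + 5 = 40
N_2 = 5 + 40^2 + 40 + 40 = 1685
Terms of depth exactly 2: N_2 − N_1 = 1685 − 40 = 1645.

1645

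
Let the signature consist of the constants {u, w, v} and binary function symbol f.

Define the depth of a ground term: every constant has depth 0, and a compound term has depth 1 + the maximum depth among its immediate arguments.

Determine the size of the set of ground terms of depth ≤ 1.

12

If N_k denotes the number of depth-≤k ground terms, the 3 constants give N_0 = 3, and each function symbol of arity r contributes N_{k-1}^r new terms at level k: N_k = 3 + N_{k-1}^2.
N_0 = 3
N_1 = 3 + 3^2 = 12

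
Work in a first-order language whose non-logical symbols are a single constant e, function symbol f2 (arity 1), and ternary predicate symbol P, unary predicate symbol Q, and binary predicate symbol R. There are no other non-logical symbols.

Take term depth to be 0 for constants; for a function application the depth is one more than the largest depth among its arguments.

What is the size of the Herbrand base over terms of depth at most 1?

14

First count ground terms of depth ≤ 1.
Count level by level. With function symbols f2/1, the terms of depth ≤ k are the 1 constant together with each function applied to depth-≤(k−1) tuples, so N_k = 1 + N_{k-1}.
N_0 = 1
N_1 = 1 + 1 = 2
So |H| = 2.
For each predicate symbol, the number of ground atoms is |H| raised to its arity; summing:
  P: 2^3 = 8;  Q: 2;  R: 2^2 = 4
Total ground atoms: 8 + 2 + 4 = 14.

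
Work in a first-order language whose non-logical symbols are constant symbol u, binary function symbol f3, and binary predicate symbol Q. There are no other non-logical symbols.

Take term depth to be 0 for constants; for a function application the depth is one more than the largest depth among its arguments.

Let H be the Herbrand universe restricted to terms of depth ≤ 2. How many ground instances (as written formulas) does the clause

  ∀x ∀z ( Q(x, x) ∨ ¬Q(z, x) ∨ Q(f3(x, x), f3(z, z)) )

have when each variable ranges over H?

Ground terms of depth ≤ 2:
  Write N_k for the number of ground terms of depth ≤ k. A term of depth ≤ k is either a constant or a function symbol applied to arguments of depth ≤ k−1, so N_k = 1 + N_{k-1}^2.
  N_0 = 1
  N_1 = 1 + 1^2 = 2
  N_2 = 1 + 2^2 = 5
So there are 5 ground terms available for substitution.
Each of x, z ranges independently over the available ground terms, and distinct assignments produce distinct instances.
Number of ground instances = 5^2 = 25.

25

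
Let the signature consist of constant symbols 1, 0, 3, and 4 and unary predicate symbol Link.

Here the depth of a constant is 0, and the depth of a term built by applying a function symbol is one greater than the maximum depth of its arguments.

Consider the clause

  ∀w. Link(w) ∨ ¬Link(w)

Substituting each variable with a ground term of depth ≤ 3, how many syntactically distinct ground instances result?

Ground terms of depth ≤ 3:
  With no function symbols every ground term is a constant, so there are exactly 4 ground terms at every depth bound.
  N_0 = 4
  N_1 = 4
  N_2 = 4
  N_3 = 4
  Explicitly: 1, 0, 3, 4.
So there are 4 ground terms available for substitution.
The body mentions the single quantified variable w; since ground terms form a free algebra, no two substitutions collapse to the same formula.
Number of ground instances = 4.

4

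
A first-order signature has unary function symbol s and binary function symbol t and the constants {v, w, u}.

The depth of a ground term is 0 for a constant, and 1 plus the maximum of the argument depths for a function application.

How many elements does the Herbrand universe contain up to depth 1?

15

Let N_k = |{terms of depth ≤ k}|. Then N_0 = 3 and N_k = 3 + N_{k-1} + N_{k-1}^2 for k ≥ 1 (one summand per function symbol, arity giving the exponent).
N_0 = 3
N_1 = 3 + 3 + 3^2 = 15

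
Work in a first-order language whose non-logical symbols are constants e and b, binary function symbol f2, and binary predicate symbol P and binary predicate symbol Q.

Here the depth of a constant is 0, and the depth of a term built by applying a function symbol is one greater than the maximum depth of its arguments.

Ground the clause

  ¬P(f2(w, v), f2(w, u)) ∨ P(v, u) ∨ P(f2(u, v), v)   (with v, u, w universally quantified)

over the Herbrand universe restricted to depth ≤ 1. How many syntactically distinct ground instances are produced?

216

Ground terms of depth ≤ 1:
  Let N_k count ground terms of depth at most k. Each non-constant term of depth ≤ k is some function symbol applied to depth-≤(k−1) arguments, giving N_k = 2 + N_{k-1}^2.
  N_0 = 2
  N_1 = 2 + 2^2 = 6
  Explicitly: e, b, f2(e, e), f2(e, b), f2(b, e), f2(b, b).
So there are 6 ground terms available for substitution.
Each of v, u, w ranges independently over the available ground terms, and distinct assignments produce distinct instances.
Number of ground instances = 6^3 = 216.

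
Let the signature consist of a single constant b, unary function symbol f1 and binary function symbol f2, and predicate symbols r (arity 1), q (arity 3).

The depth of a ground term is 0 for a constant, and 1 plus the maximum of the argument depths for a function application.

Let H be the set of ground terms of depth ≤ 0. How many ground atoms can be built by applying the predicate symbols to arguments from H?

First count ground terms of depth ≤ 0.
Count level by level. With function symbols f1/1, f2/2, the terms of depth ≤ k are the 1 constant together with each function applied to depth-≤(k−1) tuples, so N_k = 1 + N_{k-1} + N_{k-1}^2.
N_0 = 1
Explicitly: b.
So |H| = 1.
Each predicate of arity r yields |H|^r ground atoms (one per choice of an r-tuple from H):
  r: 1;  q: 1^3 = 1
Total ground atoms: 1 + 1 = 2.

2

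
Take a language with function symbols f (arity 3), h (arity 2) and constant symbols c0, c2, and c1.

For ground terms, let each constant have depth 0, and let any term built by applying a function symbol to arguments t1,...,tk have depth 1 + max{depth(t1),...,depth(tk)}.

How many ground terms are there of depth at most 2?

Let N_k = |{terms of depth ≤ k}|. Then N_0 = 3 and N_k = 3 + N_{k-1}^3 + N_{k-1}^2 for k ≥ 1 (one summand per function symbol, arity giving the exponent).
N_0 = 3
N_1 = 3 + 3^3 + 3^2 = 39
N_2 = 3 + 39^3 + 39^2 = 60843

60843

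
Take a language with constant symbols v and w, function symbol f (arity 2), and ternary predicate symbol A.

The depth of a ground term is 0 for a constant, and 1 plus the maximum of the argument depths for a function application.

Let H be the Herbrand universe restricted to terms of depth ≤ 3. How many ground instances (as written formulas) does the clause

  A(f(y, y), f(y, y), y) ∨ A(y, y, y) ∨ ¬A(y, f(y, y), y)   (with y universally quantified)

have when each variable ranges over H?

1446

Ground terms of depth ≤ 3:
  Count level by level. With function symbols f/2, the terms of depth ≤ k are the 2 constants together with each function applied to depth-≤(k−1) tuples, so N_k = 2 + N_{k-1}^2.
  N_0 = 2
  N_1 = 2 + 2^2 = 6
  N_2 = 2 + 6^2 = 38
  N_3 = 2 + 38^2 = 1446
So there are 1446 ground terms available for substitution.
There is 1 variable to instantiate (y),  occurring in at least one literal, so different choices give different ground instances.
Number of ground instances = 1446.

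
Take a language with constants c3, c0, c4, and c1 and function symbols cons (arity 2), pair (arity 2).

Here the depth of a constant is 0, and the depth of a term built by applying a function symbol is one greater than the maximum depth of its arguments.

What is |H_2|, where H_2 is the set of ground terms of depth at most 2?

Count level by level. With function symbols cons/2, pair/2, the terms of depth ≤ k are the 4 constants together with each function applied to depth-≤(k−1) tuples, so N_k = 4 + N_{k-1}^2 + N_{k-1}^2.
N_0 = 4
N_1 = 4 + 4^2 + 4^2 = 36
N_2 = 4 + 36^2 + 36^2 = 2596

2596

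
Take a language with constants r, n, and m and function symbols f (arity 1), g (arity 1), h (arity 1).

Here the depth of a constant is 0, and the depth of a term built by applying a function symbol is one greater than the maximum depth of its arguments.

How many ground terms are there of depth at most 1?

Count level by level. With function symbols f/1, g/1, h/1, the terms of depth ≤ k are the 3 constants together with each function applied to depth-≤(k−1) tuples, so N_k = 3 + N_{k-1} + N_{k-1} + N_{k-1}.
N_0 = 3
N_1 = 3 + 3 + 3 + 3 = 12

12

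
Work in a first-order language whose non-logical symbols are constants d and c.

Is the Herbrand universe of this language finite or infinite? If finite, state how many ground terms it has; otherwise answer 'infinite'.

2

There are no function symbols, so every ground term is one of the 2 constants.
The Herbrand universe is {d, c}, which is finite with 2 elements.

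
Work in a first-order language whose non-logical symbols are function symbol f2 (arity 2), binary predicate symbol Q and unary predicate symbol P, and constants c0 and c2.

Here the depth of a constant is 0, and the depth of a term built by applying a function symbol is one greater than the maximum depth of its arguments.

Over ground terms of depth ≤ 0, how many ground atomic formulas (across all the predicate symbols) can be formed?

6

First count ground terms of depth ≤ 0.
Write N_k for the number of ground terms of depth ≤ k. A term of depth ≤ k is either a constant or a function symbol applied to arguments of depth ≤ k−1, so N_k = 2 + N_{k-1}^2.
N_0 = 2
So |H| = 2.
Ground atoms are formed by filling each argument slot of a predicate with a term from H, so an r-ary predicate gives |H|^r atoms:
  Q: 2^2 = 4;  P: 2
Total ground atoms: 4 + 2 = 6.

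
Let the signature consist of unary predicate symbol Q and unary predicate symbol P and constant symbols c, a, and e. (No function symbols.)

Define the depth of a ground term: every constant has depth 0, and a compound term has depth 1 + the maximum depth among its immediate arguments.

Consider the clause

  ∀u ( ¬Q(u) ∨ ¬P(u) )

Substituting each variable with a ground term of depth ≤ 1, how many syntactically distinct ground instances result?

3

Ground terms of depth ≤ 1:
  With no function symbols every ground term is a constant, so there are exactly 3 ground terms at every depth bound.
  N_0 = 3
  N_1 = 3
So there are 3 ground terms available for substitution.
The body mentions the single quantified variable u; since ground terms form a free algebra, no two substitutions collapse to the same formula.
Number of ground instances = 3.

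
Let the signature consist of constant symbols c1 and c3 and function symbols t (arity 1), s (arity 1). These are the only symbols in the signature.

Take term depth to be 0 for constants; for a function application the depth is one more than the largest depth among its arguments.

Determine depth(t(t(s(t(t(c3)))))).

5

depth(t(c3)) = 1 + depth(c3) = 1 + 0 = 1
depth(t(t(c3))) = 1 + depth(t(c3)) = 1 + 1 = 2
depth(s(t(t(c3)))) = 1 + depth(t(t(c3))) = 1 + 2 = 3
depth(t(s(t(t(c3))))) = 1 + depth(s(t(t(c3)))) = 1 + 3 = 4
depth(t(t(s(t(t(c3)))))) = 1 + depth(t(s(t(t(c3))))) = 1 + 4 = 5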